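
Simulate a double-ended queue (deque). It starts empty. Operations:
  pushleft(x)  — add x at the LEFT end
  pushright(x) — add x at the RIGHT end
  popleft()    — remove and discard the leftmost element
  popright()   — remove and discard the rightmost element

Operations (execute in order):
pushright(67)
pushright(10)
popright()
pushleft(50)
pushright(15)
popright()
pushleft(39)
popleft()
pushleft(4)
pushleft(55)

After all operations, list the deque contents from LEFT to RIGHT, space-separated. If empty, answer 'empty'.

pushright(67): [67]
pushright(10): [67, 10]
popright(): [67]
pushleft(50): [50, 67]
pushright(15): [50, 67, 15]
popright(): [50, 67]
pushleft(39): [39, 50, 67]
popleft(): [50, 67]
pushleft(4): [4, 50, 67]
pushleft(55): [55, 4, 50, 67]

Answer: 55 4 50 67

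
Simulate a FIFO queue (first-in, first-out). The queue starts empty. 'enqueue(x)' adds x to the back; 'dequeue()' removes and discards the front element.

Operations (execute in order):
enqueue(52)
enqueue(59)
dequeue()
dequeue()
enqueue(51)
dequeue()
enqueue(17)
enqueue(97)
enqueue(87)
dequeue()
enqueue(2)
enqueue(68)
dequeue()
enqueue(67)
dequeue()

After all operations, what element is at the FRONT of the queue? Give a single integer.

enqueue(52): queue = [52]
enqueue(59): queue = [52, 59]
dequeue(): queue = [59]
dequeue(): queue = []
enqueue(51): queue = [51]
dequeue(): queue = []
enqueue(17): queue = [17]
enqueue(97): queue = [17, 97]
enqueue(87): queue = [17, 97, 87]
dequeue(): queue = [97, 87]
enqueue(2): queue = [97, 87, 2]
enqueue(68): queue = [97, 87, 2, 68]
dequeue(): queue = [87, 2, 68]
enqueue(67): queue = [87, 2, 68, 67]
dequeue(): queue = [2, 68, 67]

Answer: 2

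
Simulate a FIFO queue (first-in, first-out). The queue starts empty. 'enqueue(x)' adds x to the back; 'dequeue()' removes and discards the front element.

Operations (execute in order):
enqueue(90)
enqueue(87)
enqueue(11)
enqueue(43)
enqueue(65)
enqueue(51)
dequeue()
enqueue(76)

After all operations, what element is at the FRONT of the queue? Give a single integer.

enqueue(90): queue = [90]
enqueue(87): queue = [90, 87]
enqueue(11): queue = [90, 87, 11]
enqueue(43): queue = [90, 87, 11, 43]
enqueue(65): queue = [90, 87, 11, 43, 65]
enqueue(51): queue = [90, 87, 11, 43, 65, 51]
dequeue(): queue = [87, 11, 43, 65, 51]
enqueue(76): queue = [87, 11, 43, 65, 51, 76]

Answer: 87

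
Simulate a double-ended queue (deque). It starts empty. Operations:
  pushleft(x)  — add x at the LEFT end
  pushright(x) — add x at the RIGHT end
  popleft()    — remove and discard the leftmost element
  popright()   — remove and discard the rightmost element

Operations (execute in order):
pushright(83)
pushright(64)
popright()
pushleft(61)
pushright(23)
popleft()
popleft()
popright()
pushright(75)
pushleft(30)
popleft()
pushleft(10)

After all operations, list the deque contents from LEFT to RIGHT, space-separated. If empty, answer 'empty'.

pushright(83): [83]
pushright(64): [83, 64]
popright(): [83]
pushleft(61): [61, 83]
pushright(23): [61, 83, 23]
popleft(): [83, 23]
popleft(): [23]
popright(): []
pushright(75): [75]
pushleft(30): [30, 75]
popleft(): [75]
pushleft(10): [10, 75]

Answer: 10 75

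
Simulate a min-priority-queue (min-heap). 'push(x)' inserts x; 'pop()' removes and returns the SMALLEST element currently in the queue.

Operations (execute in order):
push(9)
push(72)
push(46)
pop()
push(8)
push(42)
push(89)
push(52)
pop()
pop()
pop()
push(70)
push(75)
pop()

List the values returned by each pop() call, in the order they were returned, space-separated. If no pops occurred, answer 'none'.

push(9): heap contents = [9]
push(72): heap contents = [9, 72]
push(46): heap contents = [9, 46, 72]
pop() → 9: heap contents = [46, 72]
push(8): heap contents = [8, 46, 72]
push(42): heap contents = [8, 42, 46, 72]
push(89): heap contents = [8, 42, 46, 72, 89]
push(52): heap contents = [8, 42, 46, 52, 72, 89]
pop() → 8: heap contents = [42, 46, 52, 72, 89]
pop() → 42: heap contents = [46, 52, 72, 89]
pop() → 46: heap contents = [52, 72, 89]
push(70): heap contents = [52, 70, 72, 89]
push(75): heap contents = [52, 70, 72, 75, 89]
pop() → 52: heap contents = [70, 72, 75, 89]

Answer: 9 8 42 46 52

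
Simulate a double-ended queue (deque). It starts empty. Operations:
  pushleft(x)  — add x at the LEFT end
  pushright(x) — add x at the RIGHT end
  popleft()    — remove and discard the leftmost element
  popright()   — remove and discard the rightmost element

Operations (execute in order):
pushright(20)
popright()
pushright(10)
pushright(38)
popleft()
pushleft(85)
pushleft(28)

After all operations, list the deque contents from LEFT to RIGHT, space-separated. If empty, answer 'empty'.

Answer: 28 85 38

Derivation:
pushright(20): [20]
popright(): []
pushright(10): [10]
pushright(38): [10, 38]
popleft(): [38]
pushleft(85): [85, 38]
pushleft(28): [28, 85, 38]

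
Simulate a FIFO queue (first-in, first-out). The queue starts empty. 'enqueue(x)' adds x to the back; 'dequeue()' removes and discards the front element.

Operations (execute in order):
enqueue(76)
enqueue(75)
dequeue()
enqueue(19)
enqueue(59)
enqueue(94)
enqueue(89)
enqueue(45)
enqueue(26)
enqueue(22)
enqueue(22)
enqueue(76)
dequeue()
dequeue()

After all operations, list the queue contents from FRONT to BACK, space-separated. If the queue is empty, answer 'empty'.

enqueue(76): [76]
enqueue(75): [76, 75]
dequeue(): [75]
enqueue(19): [75, 19]
enqueue(59): [75, 19, 59]
enqueue(94): [75, 19, 59, 94]
enqueue(89): [75, 19, 59, 94, 89]
enqueue(45): [75, 19, 59, 94, 89, 45]
enqueue(26): [75, 19, 59, 94, 89, 45, 26]
enqueue(22): [75, 19, 59, 94, 89, 45, 26, 22]
enqueue(22): [75, 19, 59, 94, 89, 45, 26, 22, 22]
enqueue(76): [75, 19, 59, 94, 89, 45, 26, 22, 22, 76]
dequeue(): [19, 59, 94, 89, 45, 26, 22, 22, 76]
dequeue(): [59, 94, 89, 45, 26, 22, 22, 76]

Answer: 59 94 89 45 26 22 22 76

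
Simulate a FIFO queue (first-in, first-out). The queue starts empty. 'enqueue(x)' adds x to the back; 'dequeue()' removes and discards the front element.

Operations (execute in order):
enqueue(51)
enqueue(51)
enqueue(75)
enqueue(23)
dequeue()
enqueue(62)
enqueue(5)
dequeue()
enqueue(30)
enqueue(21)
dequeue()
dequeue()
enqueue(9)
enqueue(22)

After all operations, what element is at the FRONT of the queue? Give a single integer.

Answer: 62

Derivation:
enqueue(51): queue = [51]
enqueue(51): queue = [51, 51]
enqueue(75): queue = [51, 51, 75]
enqueue(23): queue = [51, 51, 75, 23]
dequeue(): queue = [51, 75, 23]
enqueue(62): queue = [51, 75, 23, 62]
enqueue(5): queue = [51, 75, 23, 62, 5]
dequeue(): queue = [75, 23, 62, 5]
enqueue(30): queue = [75, 23, 62, 5, 30]
enqueue(21): queue = [75, 23, 62, 5, 30, 21]
dequeue(): queue = [23, 62, 5, 30, 21]
dequeue(): queue = [62, 5, 30, 21]
enqueue(9): queue = [62, 5, 30, 21, 9]
enqueue(22): queue = [62, 5, 30, 21, 9, 22]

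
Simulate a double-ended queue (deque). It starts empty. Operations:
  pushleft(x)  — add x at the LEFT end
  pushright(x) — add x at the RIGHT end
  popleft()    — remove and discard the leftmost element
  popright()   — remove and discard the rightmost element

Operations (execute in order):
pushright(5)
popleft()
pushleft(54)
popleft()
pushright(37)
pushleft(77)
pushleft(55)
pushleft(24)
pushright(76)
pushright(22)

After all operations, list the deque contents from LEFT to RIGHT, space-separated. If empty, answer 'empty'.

Answer: 24 55 77 37 76 22

Derivation:
pushright(5): [5]
popleft(): []
pushleft(54): [54]
popleft(): []
pushright(37): [37]
pushleft(77): [77, 37]
pushleft(55): [55, 77, 37]
pushleft(24): [24, 55, 77, 37]
pushright(76): [24, 55, 77, 37, 76]
pushright(22): [24, 55, 77, 37, 76, 22]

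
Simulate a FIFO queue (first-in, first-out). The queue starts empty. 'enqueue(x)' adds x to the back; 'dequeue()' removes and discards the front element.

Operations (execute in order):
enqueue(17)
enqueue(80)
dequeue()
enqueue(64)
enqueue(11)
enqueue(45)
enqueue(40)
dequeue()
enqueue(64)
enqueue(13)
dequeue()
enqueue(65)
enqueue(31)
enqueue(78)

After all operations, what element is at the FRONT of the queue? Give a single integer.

Answer: 11

Derivation:
enqueue(17): queue = [17]
enqueue(80): queue = [17, 80]
dequeue(): queue = [80]
enqueue(64): queue = [80, 64]
enqueue(11): queue = [80, 64, 11]
enqueue(45): queue = [80, 64, 11, 45]
enqueue(40): queue = [80, 64, 11, 45, 40]
dequeue(): queue = [64, 11, 45, 40]
enqueue(64): queue = [64, 11, 45, 40, 64]
enqueue(13): queue = [64, 11, 45, 40, 64, 13]
dequeue(): queue = [11, 45, 40, 64, 13]
enqueue(65): queue = [11, 45, 40, 64, 13, 65]
enqueue(31): queue = [11, 45, 40, 64, 13, 65, 31]
enqueue(78): queue = [11, 45, 40, 64, 13, 65, 31, 78]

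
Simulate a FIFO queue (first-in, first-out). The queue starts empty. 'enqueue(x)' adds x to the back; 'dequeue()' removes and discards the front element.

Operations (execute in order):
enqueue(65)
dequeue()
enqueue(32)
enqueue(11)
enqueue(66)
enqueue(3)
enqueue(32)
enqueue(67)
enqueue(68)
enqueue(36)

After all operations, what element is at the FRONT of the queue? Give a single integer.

enqueue(65): queue = [65]
dequeue(): queue = []
enqueue(32): queue = [32]
enqueue(11): queue = [32, 11]
enqueue(66): queue = [32, 11, 66]
enqueue(3): queue = [32, 11, 66, 3]
enqueue(32): queue = [32, 11, 66, 3, 32]
enqueue(67): queue = [32, 11, 66, 3, 32, 67]
enqueue(68): queue = [32, 11, 66, 3, 32, 67, 68]
enqueue(36): queue = [32, 11, 66, 3, 32, 67, 68, 36]

Answer: 32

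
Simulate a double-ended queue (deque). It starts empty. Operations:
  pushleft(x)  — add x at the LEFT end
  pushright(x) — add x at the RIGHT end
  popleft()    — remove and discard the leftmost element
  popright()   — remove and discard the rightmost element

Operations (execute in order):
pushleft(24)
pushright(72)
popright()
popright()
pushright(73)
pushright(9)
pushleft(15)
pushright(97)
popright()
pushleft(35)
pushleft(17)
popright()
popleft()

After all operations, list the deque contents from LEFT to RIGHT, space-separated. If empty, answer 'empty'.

pushleft(24): [24]
pushright(72): [24, 72]
popright(): [24]
popright(): []
pushright(73): [73]
pushright(9): [73, 9]
pushleft(15): [15, 73, 9]
pushright(97): [15, 73, 9, 97]
popright(): [15, 73, 9]
pushleft(35): [35, 15, 73, 9]
pushleft(17): [17, 35, 15, 73, 9]
popright(): [17, 35, 15, 73]
popleft(): [35, 15, 73]

Answer: 35 15 73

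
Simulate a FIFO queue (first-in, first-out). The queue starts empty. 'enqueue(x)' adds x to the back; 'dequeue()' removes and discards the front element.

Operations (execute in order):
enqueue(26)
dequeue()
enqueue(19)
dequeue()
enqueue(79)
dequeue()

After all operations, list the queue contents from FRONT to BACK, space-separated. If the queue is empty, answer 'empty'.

Answer: empty

Derivation:
enqueue(26): [26]
dequeue(): []
enqueue(19): [19]
dequeue(): []
enqueue(79): [79]
dequeue(): []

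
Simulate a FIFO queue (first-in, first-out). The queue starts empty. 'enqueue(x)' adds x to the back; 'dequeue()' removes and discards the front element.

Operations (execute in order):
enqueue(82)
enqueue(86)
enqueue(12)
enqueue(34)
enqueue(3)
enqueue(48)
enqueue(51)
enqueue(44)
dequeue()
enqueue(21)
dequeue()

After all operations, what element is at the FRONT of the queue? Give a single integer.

Answer: 12

Derivation:
enqueue(82): queue = [82]
enqueue(86): queue = [82, 86]
enqueue(12): queue = [82, 86, 12]
enqueue(34): queue = [82, 86, 12, 34]
enqueue(3): queue = [82, 86, 12, 34, 3]
enqueue(48): queue = [82, 86, 12, 34, 3, 48]
enqueue(51): queue = [82, 86, 12, 34, 3, 48, 51]
enqueue(44): queue = [82, 86, 12, 34, 3, 48, 51, 44]
dequeue(): queue = [86, 12, 34, 3, 48, 51, 44]
enqueue(21): queue = [86, 12, 34, 3, 48, 51, 44, 21]
dequeue(): queue = [12, 34, 3, 48, 51, 44, 21]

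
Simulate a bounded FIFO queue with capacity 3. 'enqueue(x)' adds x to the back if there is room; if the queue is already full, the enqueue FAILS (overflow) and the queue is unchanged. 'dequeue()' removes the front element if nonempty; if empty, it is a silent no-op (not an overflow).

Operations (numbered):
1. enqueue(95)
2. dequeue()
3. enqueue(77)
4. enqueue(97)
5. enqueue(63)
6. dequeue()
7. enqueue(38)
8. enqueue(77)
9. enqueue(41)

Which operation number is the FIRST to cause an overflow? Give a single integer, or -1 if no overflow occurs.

1. enqueue(95): size=1
2. dequeue(): size=0
3. enqueue(77): size=1
4. enqueue(97): size=2
5. enqueue(63): size=3
6. dequeue(): size=2
7. enqueue(38): size=3
8. enqueue(77): size=3=cap → OVERFLOW (fail)
9. enqueue(41): size=3=cap → OVERFLOW (fail)

Answer: 8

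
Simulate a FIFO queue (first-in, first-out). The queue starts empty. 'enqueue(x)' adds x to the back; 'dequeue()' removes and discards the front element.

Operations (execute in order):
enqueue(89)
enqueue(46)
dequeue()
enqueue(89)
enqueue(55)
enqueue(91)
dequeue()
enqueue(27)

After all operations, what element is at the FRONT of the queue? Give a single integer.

enqueue(89): queue = [89]
enqueue(46): queue = [89, 46]
dequeue(): queue = [46]
enqueue(89): queue = [46, 89]
enqueue(55): queue = [46, 89, 55]
enqueue(91): queue = [46, 89, 55, 91]
dequeue(): queue = [89, 55, 91]
enqueue(27): queue = [89, 55, 91, 27]

Answer: 89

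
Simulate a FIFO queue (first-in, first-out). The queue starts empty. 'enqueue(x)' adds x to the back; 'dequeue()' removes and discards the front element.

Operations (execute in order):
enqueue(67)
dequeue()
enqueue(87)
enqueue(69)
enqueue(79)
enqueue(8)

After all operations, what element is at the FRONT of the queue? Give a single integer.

Answer: 87

Derivation:
enqueue(67): queue = [67]
dequeue(): queue = []
enqueue(87): queue = [87]
enqueue(69): queue = [87, 69]
enqueue(79): queue = [87, 69, 79]
enqueue(8): queue = [87, 69, 79, 8]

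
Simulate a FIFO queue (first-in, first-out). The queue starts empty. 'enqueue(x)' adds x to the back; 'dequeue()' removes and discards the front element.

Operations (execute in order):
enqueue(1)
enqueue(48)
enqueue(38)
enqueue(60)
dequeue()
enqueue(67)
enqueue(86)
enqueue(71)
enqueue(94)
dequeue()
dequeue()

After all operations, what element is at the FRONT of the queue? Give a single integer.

enqueue(1): queue = [1]
enqueue(48): queue = [1, 48]
enqueue(38): queue = [1, 48, 38]
enqueue(60): queue = [1, 48, 38, 60]
dequeue(): queue = [48, 38, 60]
enqueue(67): queue = [48, 38, 60, 67]
enqueue(86): queue = [48, 38, 60, 67, 86]
enqueue(71): queue = [48, 38, 60, 67, 86, 71]
enqueue(94): queue = [48, 38, 60, 67, 86, 71, 94]
dequeue(): queue = [38, 60, 67, 86, 71, 94]
dequeue(): queue = [60, 67, 86, 71, 94]

Answer: 60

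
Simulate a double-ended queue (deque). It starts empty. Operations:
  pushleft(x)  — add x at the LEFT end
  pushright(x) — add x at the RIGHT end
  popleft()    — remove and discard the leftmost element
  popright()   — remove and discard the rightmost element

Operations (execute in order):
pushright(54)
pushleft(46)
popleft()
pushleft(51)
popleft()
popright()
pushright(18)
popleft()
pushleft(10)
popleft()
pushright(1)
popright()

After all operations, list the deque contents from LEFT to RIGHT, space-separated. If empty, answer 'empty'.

Answer: empty

Derivation:
pushright(54): [54]
pushleft(46): [46, 54]
popleft(): [54]
pushleft(51): [51, 54]
popleft(): [54]
popright(): []
pushright(18): [18]
popleft(): []
pushleft(10): [10]
popleft(): []
pushright(1): [1]
popright(): []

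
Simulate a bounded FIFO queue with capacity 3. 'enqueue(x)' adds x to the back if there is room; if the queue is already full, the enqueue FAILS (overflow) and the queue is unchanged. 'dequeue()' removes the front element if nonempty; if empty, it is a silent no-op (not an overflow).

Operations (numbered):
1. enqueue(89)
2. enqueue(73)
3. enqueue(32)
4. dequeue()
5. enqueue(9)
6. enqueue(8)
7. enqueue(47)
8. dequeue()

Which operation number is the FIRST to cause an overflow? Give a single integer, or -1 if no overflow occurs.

1. enqueue(89): size=1
2. enqueue(73): size=2
3. enqueue(32): size=3
4. dequeue(): size=2
5. enqueue(9): size=3
6. enqueue(8): size=3=cap → OVERFLOW (fail)
7. enqueue(47): size=3=cap → OVERFLOW (fail)
8. dequeue(): size=2

Answer: 6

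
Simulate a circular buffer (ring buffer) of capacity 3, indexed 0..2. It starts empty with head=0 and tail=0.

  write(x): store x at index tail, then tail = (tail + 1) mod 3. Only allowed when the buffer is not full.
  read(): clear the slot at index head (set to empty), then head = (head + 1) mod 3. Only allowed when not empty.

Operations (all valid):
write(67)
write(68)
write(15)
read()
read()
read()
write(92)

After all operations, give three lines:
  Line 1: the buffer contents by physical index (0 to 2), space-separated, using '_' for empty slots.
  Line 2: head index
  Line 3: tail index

Answer: 92 _ _
0
1

Derivation:
write(67): buf=[67 _ _], head=0, tail=1, size=1
write(68): buf=[67 68 _], head=0, tail=2, size=2
write(15): buf=[67 68 15], head=0, tail=0, size=3
read(): buf=[_ 68 15], head=1, tail=0, size=2
read(): buf=[_ _ 15], head=2, tail=0, size=1
read(): buf=[_ _ _], head=0, tail=0, size=0
write(92): buf=[92 _ _], head=0, tail=1, size=1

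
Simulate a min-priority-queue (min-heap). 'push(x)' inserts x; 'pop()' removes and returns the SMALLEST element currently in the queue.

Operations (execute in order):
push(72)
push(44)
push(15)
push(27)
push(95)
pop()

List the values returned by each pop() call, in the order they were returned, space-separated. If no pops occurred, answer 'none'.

Answer: 15

Derivation:
push(72): heap contents = [72]
push(44): heap contents = [44, 72]
push(15): heap contents = [15, 44, 72]
push(27): heap contents = [15, 27, 44, 72]
push(95): heap contents = [15, 27, 44, 72, 95]
pop() → 15: heap contents = [27, 44, 72, 95]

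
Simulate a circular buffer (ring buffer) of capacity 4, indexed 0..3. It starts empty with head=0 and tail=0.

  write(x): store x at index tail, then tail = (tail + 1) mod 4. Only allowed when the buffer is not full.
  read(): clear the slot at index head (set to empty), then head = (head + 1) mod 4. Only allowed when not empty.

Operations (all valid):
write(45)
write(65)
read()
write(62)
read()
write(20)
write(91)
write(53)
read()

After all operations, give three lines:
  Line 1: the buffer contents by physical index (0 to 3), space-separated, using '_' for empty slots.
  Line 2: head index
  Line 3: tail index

write(45): buf=[45 _ _ _], head=0, tail=1, size=1
write(65): buf=[45 65 _ _], head=0, tail=2, size=2
read(): buf=[_ 65 _ _], head=1, tail=2, size=1
write(62): buf=[_ 65 62 _], head=1, tail=3, size=2
read(): buf=[_ _ 62 _], head=2, tail=3, size=1
write(20): buf=[_ _ 62 20], head=2, tail=0, size=2
write(91): buf=[91 _ 62 20], head=2, tail=1, size=3
write(53): buf=[91 53 62 20], head=2, tail=2, size=4
read(): buf=[91 53 _ 20], head=3, tail=2, size=3

Answer: 91 53 _ 20
3
2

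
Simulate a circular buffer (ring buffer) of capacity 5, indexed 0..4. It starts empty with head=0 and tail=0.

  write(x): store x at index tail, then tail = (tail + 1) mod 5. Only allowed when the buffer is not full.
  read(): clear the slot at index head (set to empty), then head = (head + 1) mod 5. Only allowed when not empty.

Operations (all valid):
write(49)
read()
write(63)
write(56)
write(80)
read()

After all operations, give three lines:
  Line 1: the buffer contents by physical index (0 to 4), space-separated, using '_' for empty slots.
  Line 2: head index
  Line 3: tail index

write(49): buf=[49 _ _ _ _], head=0, tail=1, size=1
read(): buf=[_ _ _ _ _], head=1, tail=1, size=0
write(63): buf=[_ 63 _ _ _], head=1, tail=2, size=1
write(56): buf=[_ 63 56 _ _], head=1, tail=3, size=2
write(80): buf=[_ 63 56 80 _], head=1, tail=4, size=3
read(): buf=[_ _ 56 80 _], head=2, tail=4, size=2

Answer: _ _ 56 80 _
2
4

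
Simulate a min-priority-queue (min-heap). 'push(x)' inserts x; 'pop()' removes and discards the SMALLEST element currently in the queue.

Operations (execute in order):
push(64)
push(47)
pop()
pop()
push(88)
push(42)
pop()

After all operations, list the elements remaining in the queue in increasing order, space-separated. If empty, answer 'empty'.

Answer: 88

Derivation:
push(64): heap contents = [64]
push(47): heap contents = [47, 64]
pop() → 47: heap contents = [64]
pop() → 64: heap contents = []
push(88): heap contents = [88]
push(42): heap contents = [42, 88]
pop() → 42: heap contents = [88]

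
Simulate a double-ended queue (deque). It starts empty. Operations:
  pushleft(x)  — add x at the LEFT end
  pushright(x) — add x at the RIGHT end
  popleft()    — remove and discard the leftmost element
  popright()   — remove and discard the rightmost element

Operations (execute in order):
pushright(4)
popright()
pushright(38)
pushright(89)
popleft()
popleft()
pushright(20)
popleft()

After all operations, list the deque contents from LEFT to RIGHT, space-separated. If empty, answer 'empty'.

Answer: empty

Derivation:
pushright(4): [4]
popright(): []
pushright(38): [38]
pushright(89): [38, 89]
popleft(): [89]
popleft(): []
pushright(20): [20]
popleft(): []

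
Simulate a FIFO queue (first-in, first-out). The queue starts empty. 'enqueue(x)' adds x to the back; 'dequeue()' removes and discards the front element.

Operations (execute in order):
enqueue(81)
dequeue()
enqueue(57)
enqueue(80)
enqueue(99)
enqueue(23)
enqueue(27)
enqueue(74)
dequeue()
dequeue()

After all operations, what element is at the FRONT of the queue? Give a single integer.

Answer: 99

Derivation:
enqueue(81): queue = [81]
dequeue(): queue = []
enqueue(57): queue = [57]
enqueue(80): queue = [57, 80]
enqueue(99): queue = [57, 80, 99]
enqueue(23): queue = [57, 80, 99, 23]
enqueue(27): queue = [57, 80, 99, 23, 27]
enqueue(74): queue = [57, 80, 99, 23, 27, 74]
dequeue(): queue = [80, 99, 23, 27, 74]
dequeue(): queue = [99, 23, 27, 74]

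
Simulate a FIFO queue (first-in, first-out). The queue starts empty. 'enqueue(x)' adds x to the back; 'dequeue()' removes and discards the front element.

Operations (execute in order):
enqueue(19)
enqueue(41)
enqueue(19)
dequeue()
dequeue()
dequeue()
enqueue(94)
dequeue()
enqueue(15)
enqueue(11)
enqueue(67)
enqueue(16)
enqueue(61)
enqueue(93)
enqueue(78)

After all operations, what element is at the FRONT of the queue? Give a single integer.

enqueue(19): queue = [19]
enqueue(41): queue = [19, 41]
enqueue(19): queue = [19, 41, 19]
dequeue(): queue = [41, 19]
dequeue(): queue = [19]
dequeue(): queue = []
enqueue(94): queue = [94]
dequeue(): queue = []
enqueue(15): queue = [15]
enqueue(11): queue = [15, 11]
enqueue(67): queue = [15, 11, 67]
enqueue(16): queue = [15, 11, 67, 16]
enqueue(61): queue = [15, 11, 67, 16, 61]
enqueue(93): queue = [15, 11, 67, 16, 61, 93]
enqueue(78): queue = [15, 11, 67, 16, 61, 93, 78]

Answer: 15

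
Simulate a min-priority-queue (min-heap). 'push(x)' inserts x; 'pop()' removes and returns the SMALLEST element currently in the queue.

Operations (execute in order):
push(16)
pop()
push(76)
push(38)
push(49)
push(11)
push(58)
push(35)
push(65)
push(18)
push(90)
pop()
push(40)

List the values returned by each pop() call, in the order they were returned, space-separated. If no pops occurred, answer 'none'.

push(16): heap contents = [16]
pop() → 16: heap contents = []
push(76): heap contents = [76]
push(38): heap contents = [38, 76]
push(49): heap contents = [38, 49, 76]
push(11): heap contents = [11, 38, 49, 76]
push(58): heap contents = [11, 38, 49, 58, 76]
push(35): heap contents = [11, 35, 38, 49, 58, 76]
push(65): heap contents = [11, 35, 38, 49, 58, 65, 76]
push(18): heap contents = [11, 18, 35, 38, 49, 58, 65, 76]
push(90): heap contents = [11, 18, 35, 38, 49, 58, 65, 76, 90]
pop() → 11: heap contents = [18, 35, 38, 49, 58, 65, 76, 90]
push(40): heap contents = [18, 35, 38, 40, 49, 58, 65, 76, 90]

Answer: 16 11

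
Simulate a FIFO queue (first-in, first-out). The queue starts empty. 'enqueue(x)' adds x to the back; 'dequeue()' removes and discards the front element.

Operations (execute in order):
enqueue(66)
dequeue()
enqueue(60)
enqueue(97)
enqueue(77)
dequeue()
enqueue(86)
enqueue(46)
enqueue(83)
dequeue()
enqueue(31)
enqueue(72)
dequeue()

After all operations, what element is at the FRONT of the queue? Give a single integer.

enqueue(66): queue = [66]
dequeue(): queue = []
enqueue(60): queue = [60]
enqueue(97): queue = [60, 97]
enqueue(77): queue = [60, 97, 77]
dequeue(): queue = [97, 77]
enqueue(86): queue = [97, 77, 86]
enqueue(46): queue = [97, 77, 86, 46]
enqueue(83): queue = [97, 77, 86, 46, 83]
dequeue(): queue = [77, 86, 46, 83]
enqueue(31): queue = [77, 86, 46, 83, 31]
enqueue(72): queue = [77, 86, 46, 83, 31, 72]
dequeue(): queue = [86, 46, 83, 31, 72]

Answer: 86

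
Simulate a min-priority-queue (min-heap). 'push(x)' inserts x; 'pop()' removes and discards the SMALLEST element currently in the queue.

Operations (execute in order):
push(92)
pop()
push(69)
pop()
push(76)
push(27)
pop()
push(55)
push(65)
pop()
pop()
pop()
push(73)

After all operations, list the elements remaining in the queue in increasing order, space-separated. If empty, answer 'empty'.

Answer: 73

Derivation:
push(92): heap contents = [92]
pop() → 92: heap contents = []
push(69): heap contents = [69]
pop() → 69: heap contents = []
push(76): heap contents = [76]
push(27): heap contents = [27, 76]
pop() → 27: heap contents = [76]
push(55): heap contents = [55, 76]
push(65): heap contents = [55, 65, 76]
pop() → 55: heap contents = [65, 76]
pop() → 65: heap contents = [76]
pop() → 76: heap contents = []
push(73): heap contents = [73]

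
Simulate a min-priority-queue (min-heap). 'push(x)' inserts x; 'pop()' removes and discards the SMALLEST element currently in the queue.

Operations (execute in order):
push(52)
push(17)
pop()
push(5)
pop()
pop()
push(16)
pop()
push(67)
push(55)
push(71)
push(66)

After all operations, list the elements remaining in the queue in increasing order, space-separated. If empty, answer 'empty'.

Answer: 55 66 67 71

Derivation:
push(52): heap contents = [52]
push(17): heap contents = [17, 52]
pop() → 17: heap contents = [52]
push(5): heap contents = [5, 52]
pop() → 5: heap contents = [52]
pop() → 52: heap contents = []
push(16): heap contents = [16]
pop() → 16: heap contents = []
push(67): heap contents = [67]
push(55): heap contents = [55, 67]
push(71): heap contents = [55, 67, 71]
push(66): heap contents = [55, 66, 67, 71]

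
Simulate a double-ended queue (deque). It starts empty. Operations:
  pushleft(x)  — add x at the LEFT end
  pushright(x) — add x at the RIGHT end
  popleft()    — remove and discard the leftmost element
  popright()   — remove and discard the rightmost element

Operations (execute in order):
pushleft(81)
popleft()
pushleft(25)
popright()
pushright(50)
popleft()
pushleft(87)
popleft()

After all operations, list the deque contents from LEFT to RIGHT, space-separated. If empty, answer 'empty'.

Answer: empty

Derivation:
pushleft(81): [81]
popleft(): []
pushleft(25): [25]
popright(): []
pushright(50): [50]
popleft(): []
pushleft(87): [87]
popleft(): []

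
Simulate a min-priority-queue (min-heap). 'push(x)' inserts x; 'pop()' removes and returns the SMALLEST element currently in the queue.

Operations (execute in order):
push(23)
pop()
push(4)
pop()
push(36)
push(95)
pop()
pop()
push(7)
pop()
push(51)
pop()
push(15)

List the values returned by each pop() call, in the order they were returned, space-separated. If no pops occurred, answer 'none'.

Answer: 23 4 36 95 7 51

Derivation:
push(23): heap contents = [23]
pop() → 23: heap contents = []
push(4): heap contents = [4]
pop() → 4: heap contents = []
push(36): heap contents = [36]
push(95): heap contents = [36, 95]
pop() → 36: heap contents = [95]
pop() → 95: heap contents = []
push(7): heap contents = [7]
pop() → 7: heap contents = []
push(51): heap contents = [51]
pop() → 51: heap contents = []
push(15): heap contents = [15]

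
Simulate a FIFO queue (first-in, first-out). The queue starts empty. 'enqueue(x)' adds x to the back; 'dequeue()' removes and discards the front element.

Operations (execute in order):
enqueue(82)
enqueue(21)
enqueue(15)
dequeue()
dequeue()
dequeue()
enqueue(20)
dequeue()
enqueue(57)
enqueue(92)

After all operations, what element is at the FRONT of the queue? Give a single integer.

Answer: 57

Derivation:
enqueue(82): queue = [82]
enqueue(21): queue = [82, 21]
enqueue(15): queue = [82, 21, 15]
dequeue(): queue = [21, 15]
dequeue(): queue = [15]
dequeue(): queue = []
enqueue(20): queue = [20]
dequeue(): queue = []
enqueue(57): queue = [57]
enqueue(92): queue = [57, 92]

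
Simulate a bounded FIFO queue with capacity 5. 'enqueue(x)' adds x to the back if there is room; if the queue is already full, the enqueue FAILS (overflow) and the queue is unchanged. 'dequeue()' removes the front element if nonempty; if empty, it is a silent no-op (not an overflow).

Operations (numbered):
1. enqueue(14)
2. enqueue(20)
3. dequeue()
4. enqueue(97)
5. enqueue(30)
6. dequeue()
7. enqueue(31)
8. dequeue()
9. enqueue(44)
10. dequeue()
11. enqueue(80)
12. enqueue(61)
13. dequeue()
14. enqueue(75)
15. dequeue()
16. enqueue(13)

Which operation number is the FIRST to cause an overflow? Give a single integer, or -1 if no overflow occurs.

Answer: -1

Derivation:
1. enqueue(14): size=1
2. enqueue(20): size=2
3. dequeue(): size=1
4. enqueue(97): size=2
5. enqueue(30): size=3
6. dequeue(): size=2
7. enqueue(31): size=3
8. dequeue(): size=2
9. enqueue(44): size=3
10. dequeue(): size=2
11. enqueue(80): size=3
12. enqueue(61): size=4
13. dequeue(): size=3
14. enqueue(75): size=4
15. dequeue(): size=3
16. enqueue(13): size=4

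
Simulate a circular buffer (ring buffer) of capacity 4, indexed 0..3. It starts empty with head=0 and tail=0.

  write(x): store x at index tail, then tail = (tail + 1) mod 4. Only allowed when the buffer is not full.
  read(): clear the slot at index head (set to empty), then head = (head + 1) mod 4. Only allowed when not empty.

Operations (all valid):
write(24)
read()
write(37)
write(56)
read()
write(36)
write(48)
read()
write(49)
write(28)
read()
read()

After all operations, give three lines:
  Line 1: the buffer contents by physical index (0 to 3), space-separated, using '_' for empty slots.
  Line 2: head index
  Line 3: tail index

Answer: _ 49 28 _
1
3

Derivation:
write(24): buf=[24 _ _ _], head=0, tail=1, size=1
read(): buf=[_ _ _ _], head=1, tail=1, size=0
write(37): buf=[_ 37 _ _], head=1, tail=2, size=1
write(56): buf=[_ 37 56 _], head=1, tail=3, size=2
read(): buf=[_ _ 56 _], head=2, tail=3, size=1
write(36): buf=[_ _ 56 36], head=2, tail=0, size=2
write(48): buf=[48 _ 56 36], head=2, tail=1, size=3
read(): buf=[48 _ _ 36], head=3, tail=1, size=2
write(49): buf=[48 49 _ 36], head=3, tail=2, size=3
write(28): buf=[48 49 28 36], head=3, tail=3, size=4
read(): buf=[48 49 28 _], head=0, tail=3, size=3
read(): buf=[_ 49 28 _], head=1, tail=3, size=2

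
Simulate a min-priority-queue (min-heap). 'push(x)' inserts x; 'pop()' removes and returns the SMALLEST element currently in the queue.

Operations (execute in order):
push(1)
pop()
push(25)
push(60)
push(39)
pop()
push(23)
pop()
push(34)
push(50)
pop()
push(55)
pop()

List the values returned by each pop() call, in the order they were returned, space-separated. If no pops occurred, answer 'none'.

push(1): heap contents = [1]
pop() → 1: heap contents = []
push(25): heap contents = [25]
push(60): heap contents = [25, 60]
push(39): heap contents = [25, 39, 60]
pop() → 25: heap contents = [39, 60]
push(23): heap contents = [23, 39, 60]
pop() → 23: heap contents = [39, 60]
push(34): heap contents = [34, 39, 60]
push(50): heap contents = [34, 39, 50, 60]
pop() → 34: heap contents = [39, 50, 60]
push(55): heap contents = [39, 50, 55, 60]
pop() → 39: heap contents = [50, 55, 60]

Answer: 1 25 23 34 39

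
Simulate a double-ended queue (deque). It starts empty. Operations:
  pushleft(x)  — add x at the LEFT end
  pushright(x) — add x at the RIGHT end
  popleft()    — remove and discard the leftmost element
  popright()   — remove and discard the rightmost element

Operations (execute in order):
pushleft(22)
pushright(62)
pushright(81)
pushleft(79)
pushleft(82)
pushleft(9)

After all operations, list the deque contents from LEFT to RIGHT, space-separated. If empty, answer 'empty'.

Answer: 9 82 79 22 62 81

Derivation:
pushleft(22): [22]
pushright(62): [22, 62]
pushright(81): [22, 62, 81]
pushleft(79): [79, 22, 62, 81]
pushleft(82): [82, 79, 22, 62, 81]
pushleft(9): [9, 82, 79, 22, 62, 81]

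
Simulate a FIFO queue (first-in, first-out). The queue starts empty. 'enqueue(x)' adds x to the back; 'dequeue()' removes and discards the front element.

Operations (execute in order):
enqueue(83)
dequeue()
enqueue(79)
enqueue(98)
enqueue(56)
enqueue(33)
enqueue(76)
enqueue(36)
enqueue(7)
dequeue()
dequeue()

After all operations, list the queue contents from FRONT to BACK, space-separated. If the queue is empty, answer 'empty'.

Answer: 56 33 76 36 7

Derivation:
enqueue(83): [83]
dequeue(): []
enqueue(79): [79]
enqueue(98): [79, 98]
enqueue(56): [79, 98, 56]
enqueue(33): [79, 98, 56, 33]
enqueue(76): [79, 98, 56, 33, 76]
enqueue(36): [79, 98, 56, 33, 76, 36]
enqueue(7): [79, 98, 56, 33, 76, 36, 7]
dequeue(): [98, 56, 33, 76, 36, 7]
dequeue(): [56, 33, 76, 36, 7]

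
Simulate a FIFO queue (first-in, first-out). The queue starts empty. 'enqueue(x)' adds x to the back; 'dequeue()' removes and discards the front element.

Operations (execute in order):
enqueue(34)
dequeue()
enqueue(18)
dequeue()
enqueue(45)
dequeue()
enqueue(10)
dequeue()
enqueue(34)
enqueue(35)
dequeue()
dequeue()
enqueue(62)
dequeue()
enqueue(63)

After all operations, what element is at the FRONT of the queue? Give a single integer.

Answer: 63

Derivation:
enqueue(34): queue = [34]
dequeue(): queue = []
enqueue(18): queue = [18]
dequeue(): queue = []
enqueue(45): queue = [45]
dequeue(): queue = []
enqueue(10): queue = [10]
dequeue(): queue = []
enqueue(34): queue = [34]
enqueue(35): queue = [34, 35]
dequeue(): queue = [35]
dequeue(): queue = []
enqueue(62): queue = [62]
dequeue(): queue = []
enqueue(63): queue = [63]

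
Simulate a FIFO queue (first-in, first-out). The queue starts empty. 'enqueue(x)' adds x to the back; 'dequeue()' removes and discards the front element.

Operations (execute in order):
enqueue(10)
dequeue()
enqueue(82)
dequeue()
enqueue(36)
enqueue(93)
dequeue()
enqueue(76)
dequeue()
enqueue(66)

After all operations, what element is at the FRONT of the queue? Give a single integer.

enqueue(10): queue = [10]
dequeue(): queue = []
enqueue(82): queue = [82]
dequeue(): queue = []
enqueue(36): queue = [36]
enqueue(93): queue = [36, 93]
dequeue(): queue = [93]
enqueue(76): queue = [93, 76]
dequeue(): queue = [76]
enqueue(66): queue = [76, 66]

Answer: 76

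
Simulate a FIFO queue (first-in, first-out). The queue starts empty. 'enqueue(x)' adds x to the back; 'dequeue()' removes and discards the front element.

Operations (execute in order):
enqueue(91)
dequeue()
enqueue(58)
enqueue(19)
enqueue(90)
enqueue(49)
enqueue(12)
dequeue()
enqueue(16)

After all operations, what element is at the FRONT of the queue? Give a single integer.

Answer: 19

Derivation:
enqueue(91): queue = [91]
dequeue(): queue = []
enqueue(58): queue = [58]
enqueue(19): queue = [58, 19]
enqueue(90): queue = [58, 19, 90]
enqueue(49): queue = [58, 19, 90, 49]
enqueue(12): queue = [58, 19, 90, 49, 12]
dequeue(): queue = [19, 90, 49, 12]
enqueue(16): queue = [19, 90, 49, 12, 16]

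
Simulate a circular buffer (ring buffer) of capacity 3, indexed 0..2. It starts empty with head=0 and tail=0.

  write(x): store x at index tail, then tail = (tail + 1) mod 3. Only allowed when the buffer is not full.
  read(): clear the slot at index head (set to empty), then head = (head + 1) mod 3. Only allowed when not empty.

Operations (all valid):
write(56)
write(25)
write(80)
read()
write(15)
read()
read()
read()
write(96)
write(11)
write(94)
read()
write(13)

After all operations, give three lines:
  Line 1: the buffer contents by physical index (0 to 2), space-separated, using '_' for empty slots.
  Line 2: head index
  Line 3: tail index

Answer: 94 13 11
2
2

Derivation:
write(56): buf=[56 _ _], head=0, tail=1, size=1
write(25): buf=[56 25 _], head=0, tail=2, size=2
write(80): buf=[56 25 80], head=0, tail=0, size=3
read(): buf=[_ 25 80], head=1, tail=0, size=2
write(15): buf=[15 25 80], head=1, tail=1, size=3
read(): buf=[15 _ 80], head=2, tail=1, size=2
read(): buf=[15 _ _], head=0, tail=1, size=1
read(): buf=[_ _ _], head=1, tail=1, size=0
write(96): buf=[_ 96 _], head=1, tail=2, size=1
write(11): buf=[_ 96 11], head=1, tail=0, size=2
write(94): buf=[94 96 11], head=1, tail=1, size=3
read(): buf=[94 _ 11], head=2, tail=1, size=2
write(13): buf=[94 13 11], head=2, tail=2, size=3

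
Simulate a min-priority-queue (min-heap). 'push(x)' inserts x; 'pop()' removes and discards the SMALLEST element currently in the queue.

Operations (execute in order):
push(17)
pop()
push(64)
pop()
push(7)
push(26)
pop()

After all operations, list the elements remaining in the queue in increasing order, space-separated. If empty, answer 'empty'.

push(17): heap contents = [17]
pop() → 17: heap contents = []
push(64): heap contents = [64]
pop() → 64: heap contents = []
push(7): heap contents = [7]
push(26): heap contents = [7, 26]
pop() → 7: heap contents = [26]

Answer: 26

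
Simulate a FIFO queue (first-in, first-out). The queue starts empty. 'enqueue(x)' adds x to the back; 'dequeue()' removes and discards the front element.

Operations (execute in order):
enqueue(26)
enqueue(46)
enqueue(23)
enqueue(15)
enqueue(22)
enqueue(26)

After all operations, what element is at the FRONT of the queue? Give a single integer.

enqueue(26): queue = [26]
enqueue(46): queue = [26, 46]
enqueue(23): queue = [26, 46, 23]
enqueue(15): queue = [26, 46, 23, 15]
enqueue(22): queue = [26, 46, 23, 15, 22]
enqueue(26): queue = [26, 46, 23, 15, 22, 26]

Answer: 26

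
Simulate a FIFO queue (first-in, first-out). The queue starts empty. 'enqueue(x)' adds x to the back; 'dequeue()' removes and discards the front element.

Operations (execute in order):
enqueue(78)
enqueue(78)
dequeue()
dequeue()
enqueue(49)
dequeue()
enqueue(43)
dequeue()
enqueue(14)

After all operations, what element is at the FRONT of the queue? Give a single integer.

enqueue(78): queue = [78]
enqueue(78): queue = [78, 78]
dequeue(): queue = [78]
dequeue(): queue = []
enqueue(49): queue = [49]
dequeue(): queue = []
enqueue(43): queue = [43]
dequeue(): queue = []
enqueue(14): queue = [14]

Answer: 14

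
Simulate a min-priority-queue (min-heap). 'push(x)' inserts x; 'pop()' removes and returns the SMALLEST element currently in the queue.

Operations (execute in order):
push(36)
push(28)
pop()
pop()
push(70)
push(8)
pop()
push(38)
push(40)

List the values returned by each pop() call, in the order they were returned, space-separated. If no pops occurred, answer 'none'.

push(36): heap contents = [36]
push(28): heap contents = [28, 36]
pop() → 28: heap contents = [36]
pop() → 36: heap contents = []
push(70): heap contents = [70]
push(8): heap contents = [8, 70]
pop() → 8: heap contents = [70]
push(38): heap contents = [38, 70]
push(40): heap contents = [38, 40, 70]

Answer: 28 36 8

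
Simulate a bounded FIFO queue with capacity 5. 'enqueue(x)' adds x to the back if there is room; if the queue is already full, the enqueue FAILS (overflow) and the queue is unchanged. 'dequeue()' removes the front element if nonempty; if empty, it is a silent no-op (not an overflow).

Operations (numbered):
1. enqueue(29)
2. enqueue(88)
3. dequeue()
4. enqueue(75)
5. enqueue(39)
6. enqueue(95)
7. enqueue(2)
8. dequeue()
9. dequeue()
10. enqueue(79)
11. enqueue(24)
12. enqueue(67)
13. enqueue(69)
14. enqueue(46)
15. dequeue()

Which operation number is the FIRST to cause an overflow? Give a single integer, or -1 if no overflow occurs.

Answer: 12

Derivation:
1. enqueue(29): size=1
2. enqueue(88): size=2
3. dequeue(): size=1
4. enqueue(75): size=2
5. enqueue(39): size=3
6. enqueue(95): size=4
7. enqueue(2): size=5
8. dequeue(): size=4
9. dequeue(): size=3
10. enqueue(79): size=4
11. enqueue(24): size=5
12. enqueue(67): size=5=cap → OVERFLOW (fail)
13. enqueue(69): size=5=cap → OVERFLOW (fail)
14. enqueue(46): size=5=cap → OVERFLOW (fail)
15. dequeue(): size=4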